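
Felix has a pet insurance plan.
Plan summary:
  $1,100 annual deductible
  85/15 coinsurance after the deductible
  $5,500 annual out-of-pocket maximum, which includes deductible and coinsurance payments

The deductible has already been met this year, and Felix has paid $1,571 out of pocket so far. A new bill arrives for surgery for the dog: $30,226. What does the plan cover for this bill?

With the deductible met, the entire $30,226 is subject to coinsurance.
Coinsurance: $30,226 × 15% = $4,533.90.
Year-to-date out-of-pocket would reach $1,571 + $4,533.90 = $6,104.90, above the $5,500 maximum, so the owner pays only $5,500 − $1,571 = $3,929.
Insurer pays the balance: $30,226 − $3,929 = $26,297.

$26,297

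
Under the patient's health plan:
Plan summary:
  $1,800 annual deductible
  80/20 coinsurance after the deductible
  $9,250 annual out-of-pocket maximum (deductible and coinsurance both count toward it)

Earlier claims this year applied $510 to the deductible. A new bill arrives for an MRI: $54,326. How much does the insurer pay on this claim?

Remaining deductible: $1,800 − $510 = $1,290.
The remaining $53,036 (= $54,326 − $1,290) moves to coinsurance.
Coinsurance: $53,036 × 20% = $10,607.20.
Patient responsibility before any cap: $1,290 + $10,607.20 = $11,897.20.
That would bring total out-of-pocket to $12,407.20, past the $9,250 cap. The patient is capped at $9,250 − $510 = $8,740 on this claim.
The insurer covers the remainder: $54,326 − $8,740 = $45,586.

$45,586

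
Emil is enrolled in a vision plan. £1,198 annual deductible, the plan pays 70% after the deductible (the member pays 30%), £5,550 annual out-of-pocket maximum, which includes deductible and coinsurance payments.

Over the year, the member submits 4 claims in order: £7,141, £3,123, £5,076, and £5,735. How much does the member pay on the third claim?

Claim 1 — £7,141: £1,198 finishes the deductible; £5,943 goes to coinsurance; member's 30% is £1,782.90. Member owes £2,980.90 (running OOP £2,980.90).
Claim 2 — £3,123: deductible already satisfied, so member's share is 30% × £3,123 = £936.90. Cost to member: £936.90. OOP to date £3,917.80.
Claim 3 — £5,076: deductible met; 30% of £5,076 = £1,522.80. Member owes £1,522.80 (running OOP £5,440.60).

£1,522.80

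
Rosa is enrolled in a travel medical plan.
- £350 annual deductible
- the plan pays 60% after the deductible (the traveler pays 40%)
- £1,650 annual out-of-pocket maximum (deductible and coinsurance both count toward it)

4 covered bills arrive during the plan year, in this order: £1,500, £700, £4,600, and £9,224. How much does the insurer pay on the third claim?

Claim 1 (£1,500): £350 to deductible, leaving £1,150; 40% of £1,150 = £460. Cost to traveler: £810. OOP to date £810. Plan pays £1,500 − £810 = £690.
Claim 2 (£700): 40% coinsurance on £700 = £280. Traveler owes £280 (running OOP £1,090). Insurer: £700 − £280 = £420.
Claim 3 (£4,600): 40% coinsurance on £4,600 = £1,840. That would push OOP to £2,930, over the £1,650 cap, so traveler pays £1,650 − £1,090 = £560. Plan pays £4,600 − £560 = £4,040.

£4,040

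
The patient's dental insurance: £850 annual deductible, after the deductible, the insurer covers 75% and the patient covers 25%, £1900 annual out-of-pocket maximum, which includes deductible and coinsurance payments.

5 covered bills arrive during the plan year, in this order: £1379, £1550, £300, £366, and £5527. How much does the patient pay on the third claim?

£75

Bill 1, £1379: deductible takes £850, £529 remains; 25% of £529 = £132.25. Cost to patient: £982.25. OOP to date £982.25.
Bill 2, £1550: 25% coinsurance on £1550 = £387.50. Patient owes £387.50 (running OOP £1369.75).
Bill 3, £300: deductible met; 25% of £300 = £75. Patient owes £75 (running OOP £1444.75).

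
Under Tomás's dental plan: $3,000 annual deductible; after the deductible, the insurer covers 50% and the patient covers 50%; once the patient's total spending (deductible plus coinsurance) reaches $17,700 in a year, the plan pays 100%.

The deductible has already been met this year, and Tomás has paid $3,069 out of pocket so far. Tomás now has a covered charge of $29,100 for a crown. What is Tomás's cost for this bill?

$14,550

With the deductible met, the entire $29,100 is subject to coinsurance.
Coinsurance: $29,100 × 50% = $14,550.
Total out-of-pocket so far would be $3,069 + $14,550 = $17,619, below the $17,700 cap — no reduction.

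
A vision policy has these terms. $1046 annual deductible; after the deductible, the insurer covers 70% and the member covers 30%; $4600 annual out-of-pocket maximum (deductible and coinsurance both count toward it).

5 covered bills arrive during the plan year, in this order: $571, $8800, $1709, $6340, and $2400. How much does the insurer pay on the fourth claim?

$5796.20

#1 ($571): fully absorbed by the deductible. Cost to member: $571. OOP to date $571. Plan pays $571 − $571 = $0.
#2 ($8800): $475 finishes the deductible; $8325 goes to coinsurance; coinsurance $8325 × 30% = $2497.50. Cost to member: $2972.50. OOP to date $3543.50. Plan pays $8800 − $2972.50 = $5827.50.
#3 ($1709): deductible met; 30% of $1709 = $512.70. Member owes $512.70 (running OOP $4056.20). Insurer: $1709 − $512.70 = $1196.30.
#4 ($6340): deductible already satisfied, so member's share is 30% × $6340 = $1902. OOP would hit $5958.20 > $4600, so the cap limits the member to $4600 − $4056.20 = $543.80. Insurer: $6340 − $543.80 = $5796.20.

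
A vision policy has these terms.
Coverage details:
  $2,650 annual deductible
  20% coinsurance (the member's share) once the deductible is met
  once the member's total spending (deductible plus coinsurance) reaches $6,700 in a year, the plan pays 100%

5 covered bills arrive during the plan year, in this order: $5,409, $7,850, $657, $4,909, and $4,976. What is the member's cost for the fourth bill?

$981.80

#1 ($5,409): deductible takes $2,650, $2,759 remains; 20% of $2,759 = $551.80. Member pays $3,201.80; OOP now $3,201.80.
#2 ($7,850): deductible met; 20% of $7,850 = $1,570. Cost to member: $1,570. OOP to date $4,771.80.
#3 ($657): deductible met; 20% of $657 = $131.40. Member owes $131.40 (running OOP $4,903.20).
#4 ($4,909): 20% coinsurance on $4,909 = $981.80. Cost to member: $981.80. OOP to date $5,885.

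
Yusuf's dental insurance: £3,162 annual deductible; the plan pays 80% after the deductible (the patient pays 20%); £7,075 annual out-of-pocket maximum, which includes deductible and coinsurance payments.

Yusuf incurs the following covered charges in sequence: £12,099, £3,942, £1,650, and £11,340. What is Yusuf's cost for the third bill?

Bill 1, £12,099: deductible takes £3,162, £8,937 remains; coinsurance £8,937 × 20% = £1,787.40. Patient pays £4,949.40; OOP now £4,949.40.
Bill 2, £3,942: deductible met; 20% of £3,942 = £788.40. Patient pays £788.40; OOP now £5,737.80.
Bill 3, £1,650: 20% coinsurance on £1,650 = £330. Cost to patient: £330. OOP to date £6,067.80.

£330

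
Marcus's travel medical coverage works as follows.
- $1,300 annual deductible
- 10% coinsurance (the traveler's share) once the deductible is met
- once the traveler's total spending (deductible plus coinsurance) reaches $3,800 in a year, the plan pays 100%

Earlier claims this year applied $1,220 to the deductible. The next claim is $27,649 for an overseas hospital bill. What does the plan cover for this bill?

$25,069

Deductible still to meet: $1,300 − $1,220 = $80.
After the $80 deductible portion, $27,649 − $80 = $27,569 is subject to coinsurance.
Traveler's 10% share of $27,569 is $2,756.90.
That puts the traveler's cost at $80 + $2,756.90 = $2,836.90 before any cap.
Year-to-date out-of-pocket would reach $1,220 + $2,836.90 = $4,056.90, above the $3,800 maximum, so the traveler pays only $3,800 − $1,220 = $2,580.
Insurer pays the balance: $27,649 − $2,580 = $25,069.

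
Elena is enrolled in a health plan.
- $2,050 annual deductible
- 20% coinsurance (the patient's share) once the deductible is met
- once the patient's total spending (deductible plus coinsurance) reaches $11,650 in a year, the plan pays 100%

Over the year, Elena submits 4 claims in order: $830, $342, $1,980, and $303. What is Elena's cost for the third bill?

Bill 1, $830: fully absorbed by the deductible. Patient pays $830; OOP now $830.
Bill 2, $342: entire amount goes to the deductible. Patient owes $342 (running OOP $1,172).
Bill 3, $1,980: $878 finishes the deductible; $1,102 goes to coinsurance; patient's 20% is $220.40. Patient owes $1,098.40 (running OOP $2,270.40).

$1,098.40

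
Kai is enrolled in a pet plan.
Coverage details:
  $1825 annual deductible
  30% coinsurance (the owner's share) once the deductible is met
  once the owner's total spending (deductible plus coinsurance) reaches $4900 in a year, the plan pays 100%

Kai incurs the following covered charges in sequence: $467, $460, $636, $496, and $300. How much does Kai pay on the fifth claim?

Bill 1, $467: fully absorbed by the deductible. Owner pays $467; OOP now $467.
Bill 2, $460: entire amount goes to the deductible. Cost to owner: $460. OOP to date $927.
Bill 3, $636: fully absorbed by the deductible. Cost to owner: $636. OOP to date $1563.
Bill 4, $496: $262 to deductible, leaving $234; coinsurance $234 × 30% = $70.20. Cost to owner: $332.20. OOP to date $1895.20.
Bill 5, $300: deductible already satisfied, so owner's share is 30% × $300 = $90. Owner pays $90; OOP now $1985.20.

$90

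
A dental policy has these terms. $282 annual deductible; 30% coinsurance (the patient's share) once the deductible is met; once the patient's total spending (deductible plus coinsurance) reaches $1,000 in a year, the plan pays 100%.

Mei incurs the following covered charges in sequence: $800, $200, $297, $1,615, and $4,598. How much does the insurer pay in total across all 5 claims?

Claim 1 — $800: $282 finishes the deductible; $518 goes to coinsurance; 30% of $518 = $155.40. Patient owes $437.40 (running OOP $437.40). Plan pays $800 − $437.40 = $362.60.
Claim 2 — $200: deductible already satisfied, so patient's share is 30% × $200 = $60. Patient pays $60; OOP now $497.40. Plan pays $200 − $60 = $140.
Claim 3 — $297: deductible already satisfied, so patient's share is 30% × $297 = $89.10. Cost to patient: $89.10. OOP to date $586.50. Plan pays $297 − $89.10 = $207.90.
Claim 4 — $1,615: deductible met; 30% of $1,615 = $484.50. That would push OOP to $1,071, over the $1,000 cap, so patient pays $1,000 − $586.50 = $413.50. Insurer: $1,615 − $413.50 = $1,201.50.
Claim 5 — $4,598: deductible already satisfied, so patient's share is 30% × $4,598 = $1,379.40. Adding that to $1,000 gives $2,379.40, past the $1,000 cap; patient pays only $1,000 − $1,000 = $0. Plan pays $4,598 − $0 = $4,598.
Insurer total: $362.60 + $140 + $207.90 + $1,201.50 + $4,598 = $6,510.

$6,510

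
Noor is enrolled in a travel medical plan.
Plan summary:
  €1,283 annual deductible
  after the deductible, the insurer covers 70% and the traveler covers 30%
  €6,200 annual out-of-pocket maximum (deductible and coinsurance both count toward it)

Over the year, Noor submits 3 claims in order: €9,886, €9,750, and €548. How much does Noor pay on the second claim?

Claim 1 (€9,886): €1,283 to deductible, leaving €8,603; traveler's 30% is €2,580.90. Cost to traveler: €3,863.90. OOP to date €3,863.90.
Claim 2 (€9,750): deductible met; 30% of €9,750 = €2,925. OOP would hit €6,788.90 > €6,200, so the cap limits the traveler to €6,200 − €3,863.90 = €2,336.10.

€2,336.10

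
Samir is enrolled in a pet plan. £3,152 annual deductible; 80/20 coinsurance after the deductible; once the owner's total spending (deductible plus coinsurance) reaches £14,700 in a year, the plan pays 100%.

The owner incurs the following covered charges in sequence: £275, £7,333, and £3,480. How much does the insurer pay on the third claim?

Claim 1 — £275: fully absorbed by the deductible. Owner owes £275 (running OOP £275). Plan pays £275 − £275 = £0.
Claim 2 — £7,333: £2,877 to deductible, leaving £4,456; coinsurance £4,456 × 20% = £891.20. Cost to owner: £3,768.20. OOP to date £4,043.20. Plan pays £7,333 − £3,768.20 = £3,564.80.
Claim 3 — £3,480: deductible met; 20% of £3,480 = £696. Cost to owner: £696. OOP to date £4,739.20. Insurer: £3,480 − £696 = £2,784.

£2,784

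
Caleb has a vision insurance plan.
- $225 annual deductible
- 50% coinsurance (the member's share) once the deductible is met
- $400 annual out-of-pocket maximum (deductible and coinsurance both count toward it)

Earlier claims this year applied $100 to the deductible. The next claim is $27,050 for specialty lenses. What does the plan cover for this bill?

$26,750

Deductible still to meet: $225 − $100 = $125.
The remaining $26,925 (= $27,050 − $125) moves to coinsurance.
Member's 50% share of $26,925 is $13,462.50.
That puts the member's cost at $125 + $13,462.50 = $13,587.50 before any cap.
Year-to-date out-of-pocket would reach $100 + $13,587.50 = $13,687.50, above the $400 maximum, so the member pays only $400 − $100 = $300.
The insurer covers the remainder: $27,050 − $300 = $26,750.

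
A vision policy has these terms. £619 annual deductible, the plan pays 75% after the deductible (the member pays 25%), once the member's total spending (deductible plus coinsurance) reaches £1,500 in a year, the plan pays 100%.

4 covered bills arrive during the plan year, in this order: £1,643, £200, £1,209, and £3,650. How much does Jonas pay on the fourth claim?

Claim 1 — £1,643: £619 to deductible, leaving £1,024; coinsurance £1,024 × 25% = £256. Member owes £875 (running OOP £875).
Claim 2 — £200: deductible already satisfied, so member's share is 25% × £200 = £50. Cost to member: £50. OOP to date £925.
Claim 3 — £1,209: deductible already satisfied, so member's share is 25% × £1,209 = £302.25. Member pays £302.25; OOP now £1,227.25.
Claim 4 — £3,650: deductible already satisfied, so member's share is 25% × £3,650 = £912.50. Adding that to £1,227.25 gives £2,139.75, past the £1,500 cap; member pays only £1,500 − £1,227.25 = £272.75.

£272.75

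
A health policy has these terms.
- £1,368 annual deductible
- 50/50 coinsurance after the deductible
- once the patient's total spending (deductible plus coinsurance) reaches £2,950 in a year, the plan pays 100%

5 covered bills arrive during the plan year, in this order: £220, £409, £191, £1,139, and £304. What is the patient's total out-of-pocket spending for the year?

Claim 1 — £220: fully absorbed by the deductible. Cost to patient: £220. OOP to date £220.
Claim 2 — £409: fully absorbed by the deductible. Patient pays £409; OOP now £629.
Claim 3 — £191: fully absorbed by the deductible. Patient owes £191 (running OOP £820).
Claim 4 — £1,139: deductible takes £548, £591 remains; 50% of £591 = £295.50. Patient owes £843.50 (running OOP £1,663.50).
Claim 5 — £304: deductible already satisfied, so patient's share is 50% × £304 = £152. Patient pays £152; OOP now £1,815.50.
Summing the patient's payments: £220 + £409 + £191 + £843.50 + £152 = £1,815.50.

£1,815.50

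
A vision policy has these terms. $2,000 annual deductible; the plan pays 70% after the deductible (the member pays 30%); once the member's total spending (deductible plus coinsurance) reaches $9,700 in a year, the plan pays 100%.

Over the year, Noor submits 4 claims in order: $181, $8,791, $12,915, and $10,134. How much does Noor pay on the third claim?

$3,874.50

Bill 1, $181: entire amount goes to the deductible. Member owes $181 (running OOP $181).
Bill 2, $8,791: $1,819 finishes the deductible; $6,972 goes to coinsurance; coinsurance $6,972 × 30% = $2,091.60. Member owes $3,910.60 (running OOP $4,091.60).
Bill 3, $12,915: deductible met; 30% of $12,915 = $3,874.50. Member pays $3,874.50; OOP now $7,966.10.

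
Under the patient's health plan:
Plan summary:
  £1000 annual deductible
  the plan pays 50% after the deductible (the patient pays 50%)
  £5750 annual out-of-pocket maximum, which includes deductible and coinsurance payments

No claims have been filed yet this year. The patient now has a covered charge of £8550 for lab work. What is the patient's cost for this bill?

£4775

The full £1000 deductible is still open; £1000 of this bill applies to it.
After the £1000 deductible portion, £8550 − £1000 = £7550 is subject to coinsurance.
Coinsurance: £7550 × 50% = £3775.
That puts the patient's cost at £1000 + £3775 = £4775 before any cap.
Total out-of-pocket so far would be £0 + £4775 = £4775, below the £5750 cap — no reduction.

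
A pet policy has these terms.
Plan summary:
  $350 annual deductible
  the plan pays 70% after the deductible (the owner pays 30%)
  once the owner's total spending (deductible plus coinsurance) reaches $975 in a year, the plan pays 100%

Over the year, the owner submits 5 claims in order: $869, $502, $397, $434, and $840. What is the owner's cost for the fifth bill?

#1 ($869): deductible takes $350, $519 remains; owner's 30% is $155.70. Cost to owner: $505.70. OOP to date $505.70.
#2 ($502): 30% coinsurance on $502 = $150.60. Owner pays $150.60; OOP now $656.30.
#3 ($397): deductible met; 30% of $397 = $119.10. Owner owes $119.10 (running OOP $775.40).
#4 ($434): deductible already satisfied, so owner's share is 30% × $434 = $130.20. Owner owes $130.20 (running OOP $905.60).
#5 ($840): 30% coinsurance on $840 = $252. That would push OOP to $1157.60, over the $975 cap, so owner pays $975 − $905.60 = $69.40.

$69.40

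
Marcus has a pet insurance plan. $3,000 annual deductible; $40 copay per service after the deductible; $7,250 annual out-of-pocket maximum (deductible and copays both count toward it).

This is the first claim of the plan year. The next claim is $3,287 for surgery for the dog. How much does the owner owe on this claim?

$3,040

Deductible not yet touched, so the first $3,000 of the bill goes to the deductible.
After the $3,000 deductible portion, $3,287 − $3,000 = $287 is subject to the copay.
Copay on this service: $40.
That puts the owner's cost at $3,000 + $40 = $3,040 before any cap.
Total out-of-pocket so far would be $0 + $3,040 = $3,040, below the $7,250 cap — no reduction.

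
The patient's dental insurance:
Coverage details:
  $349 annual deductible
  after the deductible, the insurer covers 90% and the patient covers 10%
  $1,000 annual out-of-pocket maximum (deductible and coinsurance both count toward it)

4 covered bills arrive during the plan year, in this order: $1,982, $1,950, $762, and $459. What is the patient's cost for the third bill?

Claim 1 ($1,982): $349 finishes the deductible; $1,633 goes to coinsurance; 10% of $1,633 = $163.30. Cost to patient: $512.30. OOP to date $512.30.
Claim 2 ($1,950): deductible already satisfied, so patient's share is 10% × $1,950 = $195. Patient owes $195 (running OOP $707.30).
Claim 3 ($762): deductible met; 10% of $762 = $76.20. Patient pays $76.20; OOP now $783.50.

$76.20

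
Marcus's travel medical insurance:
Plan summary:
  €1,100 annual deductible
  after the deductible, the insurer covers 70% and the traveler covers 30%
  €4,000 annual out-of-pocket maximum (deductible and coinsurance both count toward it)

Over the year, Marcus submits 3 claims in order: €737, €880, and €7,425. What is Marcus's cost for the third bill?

Bill 1, €737: entire amount goes to the deductible. Cost to traveler: €737. OOP to date €737.
Bill 2, €880: €363 finishes the deductible; €517 goes to coinsurance; coinsurance €517 × 30% = €155.10. Traveler pays €518.10; OOP now €1,255.10.
Bill 3, €7,425: deductible met; 30% of €7,425 = €2,227.50. Cost to traveler: €2,227.50. OOP to date €3,482.60.

€2,227.50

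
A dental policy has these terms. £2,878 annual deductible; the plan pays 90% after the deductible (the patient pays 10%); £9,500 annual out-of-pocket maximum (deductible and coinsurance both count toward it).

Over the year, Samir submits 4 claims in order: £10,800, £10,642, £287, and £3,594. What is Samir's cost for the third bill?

£28.70

Claim 1 (£10,800): deductible takes £2,878, £7,922 remains; coinsurance £7,922 × 10% = £792.20. Patient pays £3,670.20; OOP now £3,670.20.
Claim 2 (£10,642): deductible already satisfied, so patient's share is 10% × £10,642 = £1,064.20. Cost to patient: £1,064.20. OOP to date £4,734.40.
Claim 3 (£287): deductible met; 10% of £287 = £28.70. Patient owes £28.70 (running OOP £4,763.10).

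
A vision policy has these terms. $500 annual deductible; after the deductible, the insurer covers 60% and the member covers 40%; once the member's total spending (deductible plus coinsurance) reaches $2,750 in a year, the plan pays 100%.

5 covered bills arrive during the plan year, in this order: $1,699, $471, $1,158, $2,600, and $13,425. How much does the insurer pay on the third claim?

#1 ($1,699): $500 to deductible, leaving $1,199; coinsurance $1,199 × 40% = $479.60. Member owes $979.60 (running OOP $979.60). Insurer: $1,699 − $979.60 = $719.40.
#2 ($471): deductible already satisfied, so member's share is 40% × $471 = $188.40. Cost to member: $188.40. OOP to date $1,168. Insurer: $471 − $188.40 = $282.60.
#3 ($1,158): 40% coinsurance on $1,158 = $463.20. Cost to member: $463.20. OOP to date $1,631.20. Insurer: $1,158 − $463.20 = $694.80.

$694.80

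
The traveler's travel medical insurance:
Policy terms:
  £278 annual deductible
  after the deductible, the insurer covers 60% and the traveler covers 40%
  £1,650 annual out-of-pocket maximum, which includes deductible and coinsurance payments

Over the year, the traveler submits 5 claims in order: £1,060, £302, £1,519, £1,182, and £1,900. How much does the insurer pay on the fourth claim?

Bill 1, £1,060: £278 finishes the deductible; £782 goes to coinsurance; 40% of £782 = £312.80. Cost to traveler: £590.80. OOP to date £590.80. Plan pays £1,060 − £590.80 = £469.20.
Bill 2, £302: deductible met; 40% of £302 = £120.80. Traveler owes £120.80 (running OOP £711.60). Insurer: £302 − £120.80 = £181.20.
Bill 3, £1,519: deductible already satisfied, so traveler's share is 40% × £1,519 = £607.60. Traveler pays £607.60; OOP now £1,319.20. Insurer: £1,519 − £607.60 = £911.40.
Bill 4, £1,182: deductible met; 40% of £1,182 = £472.80. That would push OOP to £1,792, over the £1,650 cap, so traveler pays £1,650 − £1,319.20 = £330.80. Plan pays £1,182 − £330.80 = £851.20.

£851.20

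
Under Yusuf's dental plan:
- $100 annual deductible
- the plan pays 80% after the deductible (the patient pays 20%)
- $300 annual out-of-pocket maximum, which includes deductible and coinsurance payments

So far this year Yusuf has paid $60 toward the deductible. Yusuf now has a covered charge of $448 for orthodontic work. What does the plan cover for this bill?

$326.40

Deductible still to meet: $100 − $60 = $40.
That leaves $448 − $40 = $408 for coinsurance.
Coinsurance: $408 × 20% = $81.60.
Patient responsibility before any cap: $40 + $81.60 = $121.60.
Cumulative spending $60 + $121.60 = $181.60 stays under the $300 maximum.
The plan picks up $448 − $121.60 = $326.40.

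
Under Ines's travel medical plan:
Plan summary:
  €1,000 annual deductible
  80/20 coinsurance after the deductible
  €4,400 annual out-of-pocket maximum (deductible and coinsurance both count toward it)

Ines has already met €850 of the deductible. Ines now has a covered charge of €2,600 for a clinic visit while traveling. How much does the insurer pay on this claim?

€1,960

Remaining deductible: €1,000 − €850 = €150.
That leaves €2,600 − €150 = €2,450 for coinsurance.
Coinsurance: €2,450 × 20% = €490.
That puts the traveler's cost at €150 + €490 = €640 before any cap.
Year-to-date out-of-pocket becomes €850 + €640 = €1,490, still under the €4,400 maximum, so no cap applies.
The insurer covers the remainder: €2,600 − €640 = €1,960.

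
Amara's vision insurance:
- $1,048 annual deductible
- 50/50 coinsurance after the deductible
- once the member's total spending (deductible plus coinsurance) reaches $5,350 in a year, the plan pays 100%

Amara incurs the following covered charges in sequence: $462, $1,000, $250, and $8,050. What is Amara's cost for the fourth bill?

Claim 1 ($462): fully absorbed by the deductible. Member owes $462 (running OOP $462).
Claim 2 ($1,000): $586 to deductible, leaving $414; coinsurance $414 × 50% = $207. Member pays $793; OOP now $1,255.
Claim 3 ($250): deductible met; 50% of $250 = $125. Cost to member: $125. OOP to date $1,380.
Claim 4 ($8,050): deductible met; 50% of $8,050 = $4,025. OOP would hit $5,405 > $5,350, so the cap limits the member to $5,350 − $1,380 = $3,970.

$3,970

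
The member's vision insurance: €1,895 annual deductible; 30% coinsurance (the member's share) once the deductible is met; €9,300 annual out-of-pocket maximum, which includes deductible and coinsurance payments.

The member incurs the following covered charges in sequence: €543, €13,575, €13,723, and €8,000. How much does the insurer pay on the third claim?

#1 (€543): all of it applies to the deductible. Member pays €543; OOP now €543. Insurer: €543 − €543 = €0.
#2 (€13,575): €1,352 finishes the deductible; €12,223 goes to coinsurance; member's 30% is €3,666.90. Member pays €5,018.90; OOP now €5,561.90. Plan pays €13,575 − €5,018.90 = €8,556.10.
#3 (€13,723): 30% coinsurance on €13,723 = €4,116.90. OOP would hit €9,678.80 > €9,300, so the cap limits the member to €9,300 − €5,561.90 = €3,738.10. Insurer: €13,723 − €3,738.10 = €9,984.90.

€9,984.90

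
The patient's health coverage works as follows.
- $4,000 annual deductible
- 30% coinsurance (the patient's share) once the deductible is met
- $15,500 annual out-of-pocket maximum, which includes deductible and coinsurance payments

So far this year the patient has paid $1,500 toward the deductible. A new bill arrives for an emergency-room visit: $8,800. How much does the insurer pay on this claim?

Remaining deductible: $4,000 − $1,500 = $2,500.
After the $2,500 deductible portion, $8,800 − $2,500 = $6,300 is subject to coinsurance.
Patient's 30% share of $6,300 is $1,890.
So the patient owes $2,500 + $1,890 = $4,390 before any cap.
Year-to-date out-of-pocket becomes $1,500 + $4,390 = $5,890, still under the $15,500 maximum, so no cap applies.
The insurer covers the remainder: $8,800 − $4,390 = $4,410.

$4,410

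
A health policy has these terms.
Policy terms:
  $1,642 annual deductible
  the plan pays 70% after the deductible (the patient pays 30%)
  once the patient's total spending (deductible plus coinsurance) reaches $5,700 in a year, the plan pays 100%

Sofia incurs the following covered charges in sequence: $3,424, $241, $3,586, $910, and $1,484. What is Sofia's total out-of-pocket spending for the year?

Claim 1 — $3,424: $1,642 finishes the deductible; $1,782 goes to coinsurance; coinsurance $1,782 × 30% = $534.60. Patient pays $2,176.60; OOP now $2,176.60.
Claim 2 — $241: 30% coinsurance on $241 = $72.30. Cost to patient: $72.30. OOP to date $2,248.90.
Claim 3 — $3,586: deductible already satisfied, so patient's share is 30% × $3,586 = $1,075.80. Patient pays $1,075.80; OOP now $3,324.70.
Claim 4 — $910: 30% coinsurance on $910 = $273. Patient pays $273; OOP now $3,597.70.
Claim 5 — $1,484: deductible already satisfied, so patient's share is 30% × $1,484 = $445.20. Cost to patient: $445.20. OOP to date $4,042.90.
Summing the patient's payments: $2,176.60 + $72.30 + $1,075.80 + $273 + $445.20 = $4,042.90.

$4,042.90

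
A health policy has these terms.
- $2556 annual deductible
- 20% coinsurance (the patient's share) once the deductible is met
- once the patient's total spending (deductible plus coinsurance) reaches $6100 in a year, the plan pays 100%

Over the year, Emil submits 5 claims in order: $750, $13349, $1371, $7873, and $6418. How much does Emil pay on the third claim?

#1 ($750): fully absorbed by the deductible. Patient pays $750; OOP now $750.
#2 ($13349): deductible takes $1806, $11543 remains; coinsurance $11543 × 20% = $2308.60. Patient owes $4114.60 (running OOP $4864.60).
#3 ($1371): deductible already satisfied, so patient's share is 20% × $1371 = $274.20. Cost to patient: $274.20. OOP to date $5138.80.

$274.20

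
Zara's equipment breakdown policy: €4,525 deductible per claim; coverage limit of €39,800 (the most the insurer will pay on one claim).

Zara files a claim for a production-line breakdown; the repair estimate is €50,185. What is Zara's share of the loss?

After the deductible, €50,185 − €4,525 = €45,660 remains.
€45,660 exceeds the €39,800 limit, so the insurer pays the limit: €39,800.
The business owner bears the rest of the original loss: €50,185 − €39,800 = €10,385.

€10,385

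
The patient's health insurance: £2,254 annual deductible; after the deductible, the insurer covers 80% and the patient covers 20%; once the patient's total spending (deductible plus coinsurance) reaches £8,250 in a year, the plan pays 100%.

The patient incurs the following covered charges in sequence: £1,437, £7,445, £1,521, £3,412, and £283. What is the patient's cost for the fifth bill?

Claim 1 — £1,437: fully absorbed by the deductible. Cost to patient: £1,437. OOP to date £1,437.
Claim 2 — £7,445: £817 to deductible, leaving £6,628; coinsurance £6,628 × 20% = £1,325.60. Patient pays £2,142.60; OOP now £3,579.60.
Claim 3 — £1,521: deductible met; 20% of £1,521 = £304.20. Patient owes £304.20 (running OOP £3,883.80).
Claim 4 — £3,412: 20% coinsurance on £3,412 = £682.40. Cost to patient: £682.40. OOP to date £4,566.20.
Claim 5 — £283: deductible already satisfied, so patient's share is 20% × £283 = £56.60. Cost to patient: £56.60. OOP to date £4,622.80.

£56.60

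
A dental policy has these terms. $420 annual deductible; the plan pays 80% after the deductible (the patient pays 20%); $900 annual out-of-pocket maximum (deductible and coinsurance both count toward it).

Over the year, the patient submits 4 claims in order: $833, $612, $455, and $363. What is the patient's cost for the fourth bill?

#1 ($833): $420 to deductible, leaving $413; coinsurance $413 × 20% = $82.60. Patient owes $502.60 (running OOP $502.60).
#2 ($612): deductible met; 20% of $612 = $122.40. Patient pays $122.40; OOP now $625.
#3 ($455): deductible already satisfied, so patient's share is 20% × $455 = $91. Patient pays $91; OOP now $716.
#4 ($363): deductible already satisfied, so patient's share is 20% × $363 = $72.60. Cost to patient: $72.60. OOP to date $788.60.

$72.60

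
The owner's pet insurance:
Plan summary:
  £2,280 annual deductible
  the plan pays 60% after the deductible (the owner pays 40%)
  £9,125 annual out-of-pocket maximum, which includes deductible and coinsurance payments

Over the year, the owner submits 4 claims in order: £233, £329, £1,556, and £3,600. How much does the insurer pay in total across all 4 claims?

£2,062.80

Bill 1, £233: fully absorbed by the deductible. Cost to owner: £233. OOP to date £233. Plan pays £233 − £233 = £0.
Bill 2, £329: fully absorbed by the deductible. Owner owes £329 (running OOP £562). Plan pays £329 − £329 = £0.
Bill 3, £1,556: entire amount goes to the deductible. Owner owes £1,556 (running OOP £2,118). Insurer: £1,556 − £1,556 = £0.
Bill 4, £3,600: £162 finishes the deductible; £3,438 goes to coinsurance; owner's 40% is £1,375.20. Owner pays £1,537.20; OOP now £3,655.20. Plan pays £3,600 − £1,537.20 = £2,062.80.
Insurer total = bills − owner's total = £5,718 − £3,655.20 = £2,062.80.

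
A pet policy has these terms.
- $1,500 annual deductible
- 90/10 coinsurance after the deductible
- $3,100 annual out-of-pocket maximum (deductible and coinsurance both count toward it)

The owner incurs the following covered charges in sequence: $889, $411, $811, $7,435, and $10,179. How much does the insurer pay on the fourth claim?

$6,691.50

Claim 1 ($889): all of it applies to the deductible. Cost to owner: $889. OOP to date $889. Insurer: $889 − $889 = $0.
Claim 2 ($411): all of it applies to the deductible. Owner pays $411; OOP now $1,300. Plan pays $411 − $411 = $0.
Claim 3 ($811): deductible takes $200, $611 remains; 10% of $611 = $61.10. Owner owes $261.10 (running OOP $1,561.10). Plan pays $811 − $261.10 = $549.90.
Claim 4 ($7,435): deductible met; 10% of $7,435 = $743.50. Owner owes $743.50 (running OOP $2,304.60). Plan pays $7,435 − $743.50 = $6,691.50.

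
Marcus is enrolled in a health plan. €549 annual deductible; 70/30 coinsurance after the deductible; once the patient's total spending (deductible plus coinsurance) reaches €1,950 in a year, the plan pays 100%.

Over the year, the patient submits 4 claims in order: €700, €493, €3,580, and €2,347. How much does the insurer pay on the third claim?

Claim 1 — €700: €549 to deductible, leaving €151; coinsurance €151 × 30% = €45.30. Patient pays €594.30; OOP now €594.30. Plan pays €700 − €594.30 = €105.70.
Claim 2 — €493: deductible met; 30% of €493 = €147.90. Patient pays €147.90; OOP now €742.20. Insurer: €493 − €147.90 = €345.10.
Claim 3 — €3,580: 30% coinsurance on €3,580 = €1,074. Cost to patient: €1,074. OOP to date €1,816.20. Insurer: €3,580 − €1,074 = €2,506.

€2,506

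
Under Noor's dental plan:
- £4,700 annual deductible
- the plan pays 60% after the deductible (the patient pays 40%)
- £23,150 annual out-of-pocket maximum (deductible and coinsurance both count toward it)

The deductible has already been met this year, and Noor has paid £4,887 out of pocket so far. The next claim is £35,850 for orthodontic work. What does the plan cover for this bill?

With the deductible met, the entire £35,850 is subject to coinsurance.
40% of £35,850 = £14,340 falls to the patient.
Year-to-date out-of-pocket becomes £4,887 + £14,340 = £19,227, still under the £23,150 maximum, so no cap applies.
Insurer pays the balance: £35,850 − £14,340 = £21,510.

£21,510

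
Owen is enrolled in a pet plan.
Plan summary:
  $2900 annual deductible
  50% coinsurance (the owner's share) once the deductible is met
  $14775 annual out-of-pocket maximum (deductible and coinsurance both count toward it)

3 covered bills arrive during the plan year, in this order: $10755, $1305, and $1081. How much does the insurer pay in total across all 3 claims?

Bill 1, $10755: deductible takes $2900, $7855 remains; 50% of $7855 = $3927.50. Owner owes $6827.50 (running OOP $6827.50). Plan pays $10755 − $6827.50 = $3927.50.
Bill 2, $1305: deductible met; 50% of $1305 = $652.50. Owner pays $652.50; OOP now $7480. Insurer: $1305 − $652.50 = $652.50.
Bill 3, $1081: 50% coinsurance on $1081 = $540.50. Cost to owner: $540.50. OOP to date $8020.50. Insurer: $1081 − $540.50 = $540.50.
Insurer total = bills − owner's total = $13141 − $8020.50 = $5120.50.

$5120.50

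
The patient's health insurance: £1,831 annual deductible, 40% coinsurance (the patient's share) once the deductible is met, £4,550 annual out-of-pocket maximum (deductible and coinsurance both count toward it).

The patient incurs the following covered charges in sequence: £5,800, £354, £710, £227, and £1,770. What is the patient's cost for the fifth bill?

£615

#1 (£5,800): £1,831 to deductible, leaving £3,969; 40% of £3,969 = £1,587.60. Cost to patient: £3,418.60. OOP to date £3,418.60.
#2 (£354): deductible already satisfied, so patient's share is 40% × £354 = £141.60. Cost to patient: £141.60. OOP to date £3,560.20.
#3 (£710): deductible already satisfied, so patient's share is 40% × £710 = £284. Cost to patient: £284. OOP to date £3,844.20.
#4 (£227): 40% coinsurance on £227 = £90.80. Patient pays £90.80; OOP now £3,935.
#5 (£1,770): deductible met; 40% of £1,770 = £708. Adding that to £3,935 gives £4,643, past the £4,550 cap; patient pays only £4,550 − £3,935 = £615.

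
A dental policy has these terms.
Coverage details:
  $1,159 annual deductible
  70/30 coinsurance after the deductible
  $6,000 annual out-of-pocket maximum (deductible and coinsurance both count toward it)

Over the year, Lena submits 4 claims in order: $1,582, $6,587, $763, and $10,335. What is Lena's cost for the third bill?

$228.90

Bill 1, $1,582: $1,159 finishes the deductible; $423 goes to coinsurance; patient's 30% is $126.90. Cost to patient: $1,285.90. OOP to date $1,285.90.
Bill 2, $6,587: deductible already satisfied, so patient's share is 30% × $6,587 = $1,976.10. Patient owes $1,976.10 (running OOP $3,262).
Bill 3, $763: 30% coinsurance on $763 = $228.90. Cost to patient: $228.90. OOP to date $3,490.90.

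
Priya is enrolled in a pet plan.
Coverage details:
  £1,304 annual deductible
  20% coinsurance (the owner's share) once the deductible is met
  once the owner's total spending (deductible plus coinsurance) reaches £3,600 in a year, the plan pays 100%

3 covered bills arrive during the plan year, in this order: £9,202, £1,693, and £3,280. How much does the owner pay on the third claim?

Claim 1 (£9,202): £1,304 to deductible, leaving £7,898; coinsurance £7,898 × 20% = £1,579.60. Owner pays £2,883.60; OOP now £2,883.60.
Claim 2 (£1,693): 20% coinsurance on £1,693 = £338.60. Cost to owner: £338.60. OOP to date £3,222.20.
Claim 3 (£3,280): deductible already satisfied, so owner's share is 20% × £3,280 = £656. Adding that to £3,222.20 gives £3,878.20, past the £3,600 cap; owner pays only £3,600 − £3,222.20 = £377.80.

£377.80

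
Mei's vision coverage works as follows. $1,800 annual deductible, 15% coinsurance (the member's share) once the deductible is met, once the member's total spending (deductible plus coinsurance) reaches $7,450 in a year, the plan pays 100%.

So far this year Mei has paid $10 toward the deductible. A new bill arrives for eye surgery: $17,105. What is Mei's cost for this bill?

$4,087.25

Remaining deductible: $1,800 − $10 = $1,790.
After the $1,790 deductible portion, $17,105 − $1,790 = $15,315 is subject to coinsurance.
Member's 15% share of $15,315 is $2,297.25.
That puts the member's cost at $1,790 + $2,297.25 = $4,087.25 before any cap.
Total out-of-pocket so far would be $10 + $4,087.25 = $4,097.25, below the $7,450 cap — no reduction.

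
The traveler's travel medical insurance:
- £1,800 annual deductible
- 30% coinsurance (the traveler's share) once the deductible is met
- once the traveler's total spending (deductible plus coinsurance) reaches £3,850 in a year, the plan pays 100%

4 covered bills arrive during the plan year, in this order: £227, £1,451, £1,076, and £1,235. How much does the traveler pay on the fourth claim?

Bill 1, £227: all of it applies to the deductible. Cost to traveler: £227. OOP to date £227.
Bill 2, £1,451: entire amount goes to the deductible. Traveler pays £1,451; OOP now £1,678.
Bill 3, £1,076: deductible takes £122, £954 remains; 30% of £954 = £286.20. Cost to traveler: £408.20. OOP to date £2,086.20.
Bill 4, £1,235: deductible met; 30% of £1,235 = £370.50. Cost to traveler: £370.50. OOP to date £2,456.70.

£370.50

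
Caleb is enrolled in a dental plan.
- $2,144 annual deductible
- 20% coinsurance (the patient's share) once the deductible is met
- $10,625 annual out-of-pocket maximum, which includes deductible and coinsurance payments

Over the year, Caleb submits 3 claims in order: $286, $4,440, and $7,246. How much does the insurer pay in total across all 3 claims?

$7,862.40

Claim 1 — $286: all of it applies to the deductible. Patient pays $286; OOP now $286. Plan pays $286 − $286 = $0.
Claim 2 — $4,440: $1,858 finishes the deductible; $2,582 goes to coinsurance; coinsurance $2,582 × 20% = $516.40. Cost to patient: $2,374.40. OOP to date $2,660.40. Insurer: $4,440 − $2,374.40 = $2,065.60.
Claim 3 — $7,246: deductible met; 20% of $7,246 = $1,449.20. Patient pays $1,449.20; OOP now $4,109.60. Insurer: $7,246 − $1,449.20 = $5,796.80.
Insurer total: $0 + $2,065.60 + $5,796.80 = $7,862.40.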